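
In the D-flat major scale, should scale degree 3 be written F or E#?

Each scale degree takes a distinct letter name. Degree 3 of a scale on D must use the letter F.
F and E# are enharmonically the same pitch, but only F uses the letter F, so it is the correct spelling here.

F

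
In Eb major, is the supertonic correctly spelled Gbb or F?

F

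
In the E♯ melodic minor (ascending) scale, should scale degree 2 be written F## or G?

F##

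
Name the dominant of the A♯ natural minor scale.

E#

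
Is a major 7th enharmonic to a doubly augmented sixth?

Yes

A major seventh spans 11 semitones; a doubly augmented sixth spans 11.
They are enharmonically equivalent.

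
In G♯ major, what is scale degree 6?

Degree 6 takes the letter 5 steps above G, which is E.
In major, degree 6 sits 9 semitones above the tonic. G# + 9 semitones is pitch class 5, spelled on E as E#.

E#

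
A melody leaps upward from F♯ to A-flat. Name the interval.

Counting letters F–G–A gives a third.
F#→Ab = 2 semitones, 2 narrower than the major third (4), so diminished.

diminished third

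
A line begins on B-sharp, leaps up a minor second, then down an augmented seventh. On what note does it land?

Db

A minor second up from B# is C# (letter C, 1 semitone up).
An augmented seventh down from C# is Db (letter D, 12 semitones down).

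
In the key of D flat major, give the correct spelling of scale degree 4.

Gb

The Db major scale runs Db Eb F Gb Ab Bb C.
Degree 4 is Gb.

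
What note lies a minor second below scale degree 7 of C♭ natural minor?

Scale degree 7 of Cb natural minor is Bbb.
A minor second (1 semitone) below Bbb lands on the letter A, giving Ab.

Ab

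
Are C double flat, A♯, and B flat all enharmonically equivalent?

Cbb = pitch class 10 and A# = pitch class 10 and Bb = pitch class 10 — the same pitch class, so they are enharmonic equivalents.

Yes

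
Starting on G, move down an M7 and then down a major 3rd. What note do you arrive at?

A major seventh down from G is Ab (letter A, 11 semitones down).
A major third down from Ab is Fb (letter F, 4 semitones down).

Fb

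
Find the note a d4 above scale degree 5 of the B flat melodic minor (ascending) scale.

Bbb

Scale degree 5 of Bb melodic minor (ascending) is F.
A diminished fourth (4 semitones) above F lands on the letter B, giving Bbb.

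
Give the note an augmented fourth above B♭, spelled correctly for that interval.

E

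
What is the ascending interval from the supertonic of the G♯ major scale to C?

The supertonic of G# major is A#.
A# up to C: letters A→C make it a third; 2 semitones makes it diminished.

diminished third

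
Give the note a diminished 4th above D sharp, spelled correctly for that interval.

A fourth above D lands on the letter G.
A diminished fourth spans 4 semitones, so D# moves to pitch class 7. On the letter G that is G.

G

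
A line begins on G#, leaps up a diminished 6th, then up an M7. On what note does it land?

D

A diminished sixth up from G# is Eb (letter E, 7 semitones up).
A major seventh up from Eb is D (letter D, 11 semitones up).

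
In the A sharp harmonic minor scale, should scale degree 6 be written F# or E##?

F#

Each scale degree takes a distinct letter name. Degree 6 of a scale on A must use the letter F.
F# and E## are enharmonically the same pitch, but only F# uses the letter F, so it is the correct spelling here.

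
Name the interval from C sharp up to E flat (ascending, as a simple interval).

diminished third

Counting letters C–D–E gives a third.
C#→Eb = 2 semitones, 2 narrower than the major third (4), so diminished.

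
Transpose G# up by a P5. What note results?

A fifth above G lands on the letter D.
A perfect fifth spans 7 semitones, so G# moves to pitch class 3. On the letter D that is D#.

D#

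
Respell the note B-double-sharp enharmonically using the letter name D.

Plain D sits 1 semitone above B##, so on the letter D the same pitch needs a flat: Db.

Db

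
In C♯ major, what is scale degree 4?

F#

The C# major scale runs C# D# E# F# G# A# B#.
Degree 4 is F#.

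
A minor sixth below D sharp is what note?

D down a major sixth is F, so the target letter is F.
From D#, a minor sixth is 8 semitones down: F##.

F##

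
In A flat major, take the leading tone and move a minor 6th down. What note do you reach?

The leading tone of Ab major is G.
A minor sixth (8 semitones) below G lands on the letter B, giving B.

B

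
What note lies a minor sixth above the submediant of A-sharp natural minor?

D

The submediant of A# natural minor is F#.
A minor sixth (8 semitones) above F# lands on the letter D, giving D.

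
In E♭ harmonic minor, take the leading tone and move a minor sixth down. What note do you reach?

The leading tone of Eb harmonic minor is D.
A minor sixth (8 semitones) below D lands on the letter F, giving F#.

F#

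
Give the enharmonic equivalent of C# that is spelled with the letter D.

Plain D sits 1 semitone above C#, so on the letter D the same pitch needs a flat: Db.

Db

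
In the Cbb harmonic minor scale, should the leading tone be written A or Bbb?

Each scale degree takes a distinct letter name. Degree 7 of a scale on C must use the letter B.
Bbb and A are enharmonically the same pitch, but only Bbb uses the letter B, so it is the correct spelling here.

Bbb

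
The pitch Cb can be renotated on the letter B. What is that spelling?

B

Plain B sits at the same pitch as Cb, so on the letter B the same pitch needs a natural: B.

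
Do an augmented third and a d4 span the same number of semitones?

An augmented third spans 5 semitones; a diminished fourth spans 4.
The spans differ, so they are not enharmonic equivalents.

No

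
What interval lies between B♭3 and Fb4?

diminished fifth

The letter names run B→F, a span of 4 letter steps, so the interval is some kind of fifth.
Bb to Fb is 6 semitones. A perfect fifth is 7, so 6 makes it diminished.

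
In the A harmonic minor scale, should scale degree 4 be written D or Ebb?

D

Each scale degree takes a distinct letter name. Degree 4 of a scale on A must use the letter D.
D and Ebb are enharmonically the same pitch, but only D uses the letter D, so it is the correct spelling here.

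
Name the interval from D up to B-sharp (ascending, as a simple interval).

Counting letters D–E–F–G–A–B gives a sixth.
D→B# = 10 semitones, 1 wider than the major sixth (9), so augmented.

augmented sixth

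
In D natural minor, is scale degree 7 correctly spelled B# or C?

Each scale degree takes a distinct letter name. Degree 7 of a scale on D must use the letter C.
C and B# are enharmonically the same pitch, but only C uses the letter C, so it is the correct spelling here.

C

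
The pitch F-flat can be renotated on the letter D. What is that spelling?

D##

Fb is pitch class 4. The letter D alone is pitch class 2.
To reach pitch class 4 from D requires an offset of +2 semitones, i.e. double sharp: D##.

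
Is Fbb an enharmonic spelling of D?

No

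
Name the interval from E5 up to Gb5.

diminished third

Counting letters E–F–G gives a third.
E→Gb = 2 semitones, 2 narrower than the major third (4), so diminished.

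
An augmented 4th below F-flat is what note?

Cbb

A fourth below F lands on the letter C.
An augmented fourth spans 6 semitones, so Fb moves to pitch class 10. On the letter C that is Cbb.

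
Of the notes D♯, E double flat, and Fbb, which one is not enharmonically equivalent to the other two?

Ebb

In 12-tone equal temperament, enharmonic equivalents share a pitch class. D# is pitch class 3; Ebb is pitch class 2; Fbb is pitch class 3.
D# and Fbb share pitch class 3, while Ebb is pitch class 2.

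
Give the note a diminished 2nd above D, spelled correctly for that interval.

D up a major second is E, so the target letter is E.
From D, a diminished second is 0 semitones up: Ebb.

Ebb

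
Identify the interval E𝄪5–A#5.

diminished fourth

Counting letters E–F–G–A gives a fourth.
E##→A# = 4 semitones, 1 narrower than the perfect fourth (5), so diminished.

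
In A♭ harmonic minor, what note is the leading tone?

G

Degree 7 takes the letter 6 steps above A, which is G.
In harmonic minor, degree 7 sits 11 semitones above the tonic. Ab + 11 semitones is pitch class 7, spelled on G as G.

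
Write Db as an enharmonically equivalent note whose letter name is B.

Db is pitch class 1. The letter B alone is pitch class 11.
To reach pitch class 1 from B requires an offset of +2 semitones, i.e. double sharp: B##.

B##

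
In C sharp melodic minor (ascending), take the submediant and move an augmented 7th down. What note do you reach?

The submediant of C# melodic minor (ascending) is A#.
An augmented seventh (12 semitones) below A# lands on the letter B, giving Bb.

Bb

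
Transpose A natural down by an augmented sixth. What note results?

Cb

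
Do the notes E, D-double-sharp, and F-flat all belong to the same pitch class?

Yes

E is pitch class 4; D## is pitch class 4; Fb is pitch class 4.
All spellings map to pitch class 4, so they are enharmonically equivalent.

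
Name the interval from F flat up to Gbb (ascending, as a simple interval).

minor second

The letter names run F→G, a span of 1 letter step, so the interval is some kind of second.
Fb to Gbb is 1 semitone. A major second is 2, so 1 makes it minor.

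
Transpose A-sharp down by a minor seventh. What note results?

B#

A seventh below A lands on the letter B.
A minor seventh spans 10 semitones, so A# moves to pitch class 0. On the letter B that is B#.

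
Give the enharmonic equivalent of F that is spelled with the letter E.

Plain E sits 1 semitone below F, so on the letter E the same pitch needs a sharp: E#.

E#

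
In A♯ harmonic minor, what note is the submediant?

F#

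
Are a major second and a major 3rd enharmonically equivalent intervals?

A major second spans 2 semitones; a major third spans 4.
The spans differ, so they are not enharmonic equivalents.

No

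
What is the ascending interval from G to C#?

Counting letters G–A–B–C gives a fourth.
G→C# = 6 semitones, 1 wider than the perfect fourth (5), so augmented.

augmented fourth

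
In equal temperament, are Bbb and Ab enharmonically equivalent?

No

Bbb is pitch class 9; Ab is pitch class 8.
The pitch classes differ (9 vs. 8), so they are not enharmonic equivalents.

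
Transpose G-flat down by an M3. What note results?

A third below G lands on the letter E.
A major third spans 4 semitones, so Gb moves to pitch class 2. On the letter E that is Ebb.

Ebb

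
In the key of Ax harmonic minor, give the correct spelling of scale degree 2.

Degree 2 takes the letter 1 step above A, which is B.
In harmonic minor, degree 2 sits 2 semitones above the tonic. A## + 2 semitones is pitch class 1, spelled on B as B##.

B##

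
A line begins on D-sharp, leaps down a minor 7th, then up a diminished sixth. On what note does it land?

C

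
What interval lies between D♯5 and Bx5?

augmented sixth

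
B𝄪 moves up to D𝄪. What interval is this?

Counting letters B–C–D gives a third.
B##→D## = 3 semitones, 1 narrower than the major third (4), so minor.

minor third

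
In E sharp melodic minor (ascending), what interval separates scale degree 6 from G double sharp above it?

perfect fifth

Scale degree 6 of E# melodic minor (ascending) is C##.
C## up to G##: letters C→G make it a fifth; 7 semitones makes it perfect.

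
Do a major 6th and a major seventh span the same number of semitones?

No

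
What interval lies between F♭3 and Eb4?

The letter names run F→E, a span of 6 letter steps, so the interval is some kind of seventh.
Fb to Eb is 11 semitones. A major seventh is 11, so 11 makes it major.

major seventh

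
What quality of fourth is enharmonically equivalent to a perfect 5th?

A perfect fifth spans 7 semitones.
A fourth spanning 7 semitones is doubly augmented (the perfect fourth is 5).

doubly augmented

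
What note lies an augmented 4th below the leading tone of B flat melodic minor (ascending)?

Eb

The leading tone of Bb melodic minor (ascending) is A.
An augmented fourth (6 semitones) below A lands on the letter E, giving Eb.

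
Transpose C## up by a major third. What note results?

A third above C lands on the letter E.
A major third spans 4 semitones, so C## moves to pitch class 6. On the letter E that is E##.

E##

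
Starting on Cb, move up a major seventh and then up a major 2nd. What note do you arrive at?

C

A major seventh up from Cb is Bb (letter B, 11 semitones up).
A major second up from Bb is C (letter C, 2 semitones up).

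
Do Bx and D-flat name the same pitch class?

B## is pitch class 1; Db is pitch class 1.
All spellings map to pitch class 1, so they are enharmonically equivalent.

Yes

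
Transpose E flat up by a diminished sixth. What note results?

A sixth above E lands on the letter C.
A diminished sixth spans 7 semitones, so Eb moves to pitch class 10. On the letter C that is Cbb.

Cbb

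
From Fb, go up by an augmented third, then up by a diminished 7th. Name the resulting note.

Gb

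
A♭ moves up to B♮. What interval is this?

augmented second

The letter names run A→B, a span of 1 letter step, so the interval is some kind of second.
Ab to B is 3 semitones. A major second is 2, so 3 makes it augmented.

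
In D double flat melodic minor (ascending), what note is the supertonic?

Ebb

Degree 2 takes the letter 1 step above D, which is E.
In melodic minor (ascending), degree 2 sits 2 semitones above the tonic. Dbb + 2 semitones is pitch class 2, spelled on E as Ebb.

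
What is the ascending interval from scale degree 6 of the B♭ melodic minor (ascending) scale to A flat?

Scale degree 6 of Bb melodic minor (ascending) is G.
G up to Ab: letters G→A make it a second; 1 semitone makes it minor.

minor second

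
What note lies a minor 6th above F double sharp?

A sixth above F lands on the letter D.
A minor sixth spans 8 semitones, so F## moves to pitch class 3. On the letter D that is D#.

D#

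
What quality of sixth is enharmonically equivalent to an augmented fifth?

An augmented fifth spans 8 semitones.
A sixth spanning 8 semitones is minor (the major sixth is 9).

minor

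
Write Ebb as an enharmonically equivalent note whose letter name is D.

D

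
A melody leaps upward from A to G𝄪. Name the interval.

augmented seventh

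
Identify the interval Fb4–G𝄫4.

minor second

Counting letters F–G gives a second.
Fb→Gbb = 1 semitone, 1 narrower than the major second (2), so minor.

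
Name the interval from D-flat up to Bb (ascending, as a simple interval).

major sixth

The letter names run D→B, a span of 5 letter steps, so the interval is some kind of sixth.
Db to Bb is 9 semitones. A major sixth is 9, so 9 makes it major.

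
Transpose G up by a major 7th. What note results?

A seventh above G lands on the letter F.
A major seventh spans 11 semitones, so G moves to pitch class 6. On the letter F that is F#.

F#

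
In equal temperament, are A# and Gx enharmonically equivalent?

No

A# is pitch class 10; G## is pitch class 9.
The pitch classes differ (10 vs. 9), so they are not enharmonic equivalents.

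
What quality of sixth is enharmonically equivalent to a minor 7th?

augmented

A minor seventh spans 10 semitones.
A sixth spanning 10 semitones is augmented (the major sixth is 9).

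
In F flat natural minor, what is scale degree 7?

Ebb

The Fb natural minor scale runs Fb Gb Abb Bbb Cb Dbb Ebb.
Degree 7 is Ebb.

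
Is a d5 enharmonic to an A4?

Yes

A diminished fifth spans 6 semitones; an augmented fourth spans 6.
They are enharmonically equivalent.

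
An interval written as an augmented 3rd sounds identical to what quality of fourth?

perfect

An augmented third spans 5 semitones.
A fourth spanning 5 semitones is perfect (the perfect fourth is 5).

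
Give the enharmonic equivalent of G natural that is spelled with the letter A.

Plain A sits 2 semitones above G, so on the letter A the same pitch needs a double flat: Abb.

Abb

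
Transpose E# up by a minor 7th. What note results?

D#

E up a major seventh is D#, so the target letter is D.
From E#, a minor seventh is 10 semitones up: D#.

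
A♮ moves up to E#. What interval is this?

augmented fifth

Counting letters A–B–C–D–E gives a fifth.
A→E# = 8 semitones, 1 wider than the perfect fifth (7), so augmented.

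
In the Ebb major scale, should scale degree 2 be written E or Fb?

Each scale degree takes a distinct letter name. Degree 2 of a scale on E must use the letter F.
Fb and E are enharmonically the same pitch, but only Fb uses the letter F, so it is the correct spelling here.

Fb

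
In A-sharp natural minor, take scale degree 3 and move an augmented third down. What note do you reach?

Ab

Scale degree 3 of A# natural minor is C#.
An augmented third (5 semitones) below C# lands on the letter A, giving Ab.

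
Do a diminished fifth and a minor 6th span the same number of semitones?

A diminished fifth spans 6 semitones; a minor sixth spans 8.
The spans differ, so they are not enharmonic equivalents.

No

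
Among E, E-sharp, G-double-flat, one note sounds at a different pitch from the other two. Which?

E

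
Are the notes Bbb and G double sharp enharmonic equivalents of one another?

Yes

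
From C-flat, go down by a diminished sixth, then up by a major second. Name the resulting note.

A diminished sixth down from Cb is E (letter E, 7 semitones down).
A major second up from E is F# (letter F, 2 semitones up).

F#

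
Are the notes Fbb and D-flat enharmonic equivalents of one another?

Fbb is pitch class 3; Db is pitch class 1.
The pitch classes differ (3 vs. 1), so they are not enharmonic equivalents.

No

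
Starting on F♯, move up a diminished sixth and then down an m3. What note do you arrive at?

Bb

A diminished sixth up from F# is Db (letter D, 7 semitones up).
A minor third down from Db is Bb (letter B, 3 semitones down).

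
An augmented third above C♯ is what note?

A third above C lands on the letter E.
An augmented third spans 5 semitones, so C# moves to pitch class 6. On the letter E that is E##.

E##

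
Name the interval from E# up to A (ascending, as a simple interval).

diminished fourth

The letter names run E→A, a span of 3 letter steps, so the interval is some kind of fourth.
E# to A is 4 semitones. A perfect fourth is 5, so 4 makes it diminished.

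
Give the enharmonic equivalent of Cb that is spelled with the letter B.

Cb is pitch class 11. The letter B alone is pitch class 11.
Pitch class 11 on B needs no accidental: B.

B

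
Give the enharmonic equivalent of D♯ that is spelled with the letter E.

Eb

D# is pitch class 3. The letter E alone is pitch class 4.
To reach pitch class 3 from E requires an offset of -1 semitone, i.e. flat: Eb.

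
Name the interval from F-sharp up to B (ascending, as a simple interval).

The letter names run F→B, a span of 3 letter steps, so the interval is some kind of fourth.
F# to B is 5 semitones. A perfect fourth is 5, so 5 makes it perfect.

perfect fourth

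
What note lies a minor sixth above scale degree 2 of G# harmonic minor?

F#

Scale degree 2 of G# harmonic minor is A#.
A minor sixth (8 semitones) above A# lands on the letter F, giving F#.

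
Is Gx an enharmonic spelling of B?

G## is pitch class 9; B is pitch class 11.
The pitch classes differ (9 vs. 11), so they are not enharmonic equivalents.

No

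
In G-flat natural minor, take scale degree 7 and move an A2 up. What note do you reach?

Scale degree 7 of Gb natural minor is Fb.
An augmented second (3 semitones) above Fb lands on the letter G, giving G.

G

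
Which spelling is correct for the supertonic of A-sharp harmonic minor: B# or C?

Each scale degree takes a distinct letter name. Degree 2 of a scale on A must use the letter B.
B# and C are enharmonically the same pitch, but only B# uses the letter B, so it is the correct spelling here.

B#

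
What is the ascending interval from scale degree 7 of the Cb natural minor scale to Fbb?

Scale degree 7 of Cb natural minor is Bbb.
Bbb up to Fbb: letters B→F make it a fifth; 6 semitones makes it diminished.

diminished fifth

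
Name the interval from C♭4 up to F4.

Counting letters C–D–E–F gives a fourth.
Cb→F = 6 semitones, 1 wider than the perfect fourth (5), so augmented.

augmented fourth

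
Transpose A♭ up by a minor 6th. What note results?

Fb

A up a major sixth is F#, so the target letter is F.
From Ab, a minor sixth is 8 semitones up: Fb.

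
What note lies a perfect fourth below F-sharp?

C#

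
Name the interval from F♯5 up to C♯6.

Counting letters F–G–A–B–C gives a fifth.
F#→C# = 7 semitones, exactly the perfect fifth.

perfect fifth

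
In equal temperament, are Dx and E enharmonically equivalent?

Yes

D## = pitch class 4 and E = pitch class 4 — the same pitch class, so they are enharmonic equivalents.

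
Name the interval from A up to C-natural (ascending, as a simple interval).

minor third

Counting letters A–B–C gives a third.
A→C = 3 semitones, 1 narrower than the major third (4), so minor.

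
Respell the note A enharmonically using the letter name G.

A is pitch class 9. The letter G alone is pitch class 7.
To reach pitch class 9 from G requires an offset of +2 semitones, i.e. double sharp: G##.

G##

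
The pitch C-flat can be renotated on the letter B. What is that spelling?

Plain B sits at the same pitch as Cb, so on the letter B the same pitch needs a natural: B.

B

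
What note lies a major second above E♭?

F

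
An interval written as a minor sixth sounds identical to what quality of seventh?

A minor sixth spans 8 semitones.
A seventh spanning 8 semitones is doubly diminished (the major seventh is 11).

doubly diminished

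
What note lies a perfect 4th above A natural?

D

A up a perfect fourth is D, so the target letter is D.
From A, a perfect fourth is 5 semitones up: D.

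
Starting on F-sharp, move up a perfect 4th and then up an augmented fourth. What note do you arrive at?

A perfect fourth up from F# is B (letter B, 5 semitones up).
An augmented fourth up from B is E# (letter E, 6 semitones up).

E#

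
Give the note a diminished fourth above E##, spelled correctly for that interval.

A#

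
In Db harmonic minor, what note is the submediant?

Bbb

Degree 6 takes the letter 5 steps above D, which is B.
In harmonic minor, degree 6 sits 8 semitones above the tonic. Db + 8 semitones is pitch class 9, spelled on B as Bbb.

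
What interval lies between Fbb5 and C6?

The letter names run F→C, a span of 4 letter steps, so the interval is some kind of fifth.
Fbb to C is 9 semitones. A perfect fifth is 7, so 9 makes it doubly augmented.

doubly augmented fifth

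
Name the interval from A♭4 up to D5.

Counting letters A–B–C–D gives a fourth.
Ab→D = 6 semitones, 1 wider than the perfect fourth (5), so augmented.

augmented fourth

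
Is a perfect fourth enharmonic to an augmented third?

A perfect fourth spans 5 semitones; an augmented third spans 5.
They are enharmonically equivalent.

Yes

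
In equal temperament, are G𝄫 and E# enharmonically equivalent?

Gbb is pitch class 5; E# is pitch class 5.
All spellings map to pitch class 5, so they are enharmonically equivalent.

Yes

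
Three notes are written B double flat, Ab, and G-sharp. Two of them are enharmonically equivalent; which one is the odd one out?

Bbb

In 12-tone equal temperament, enharmonic equivalents share a pitch class. Bbb is pitch class 9; Ab is pitch class 8; G# is pitch class 8.
Ab and G# share pitch class 8, while Bbb is pitch class 9.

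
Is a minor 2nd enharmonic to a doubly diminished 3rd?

Yes

A minor second spans 1 semitone; a doubly diminished third spans 1.
They are enharmonically equivalent.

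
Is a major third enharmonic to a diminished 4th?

A major third spans 4 semitones; a diminished fourth spans 4.
They are enharmonically equivalent.

Yes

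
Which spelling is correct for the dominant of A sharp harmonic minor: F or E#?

Each scale degree takes a distinct letter name. Degree 5 of a scale on A must use the letter E.
E# and F are enharmonically the same pitch, but only E# uses the letter E, so it is the correct spelling here.

E#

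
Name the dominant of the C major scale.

G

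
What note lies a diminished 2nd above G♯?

Ab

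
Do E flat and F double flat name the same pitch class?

Eb is pitch class 3; Fbb is pitch class 3.
All spellings map to pitch class 3, so they are enharmonically equivalent.

Yes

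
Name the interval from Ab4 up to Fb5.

The letter names run A→F, a span of 5 letter steps, so the interval is some kind of sixth.
Ab to Fb is 8 semitones. A major sixth is 9, so 8 makes it minor.

minor sixth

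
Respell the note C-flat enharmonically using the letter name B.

Plain B sits at the same pitch as Cb, so on the letter B the same pitch needs a natural: B.

B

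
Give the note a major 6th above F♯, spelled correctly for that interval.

F up a major sixth is D, so the target letter is D.
From F#, a major sixth is 9 semitones up: D#.

D#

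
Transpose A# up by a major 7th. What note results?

G##

A up a major seventh is G#, so the target letter is G.
From A#, a major seventh is 11 semitones up: G##.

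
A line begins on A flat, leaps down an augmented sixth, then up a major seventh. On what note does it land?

Bbb

An augmented sixth down from Ab is Cbb (letter C, 10 semitones down).
A major seventh up from Cbb is Bbb (letter B, 11 semitones up).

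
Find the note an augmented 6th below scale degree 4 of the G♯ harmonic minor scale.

Eb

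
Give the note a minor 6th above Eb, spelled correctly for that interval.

E up a major sixth is C#, so the target letter is C.
From Eb, a minor sixth is 8 semitones up: Cb.

Cb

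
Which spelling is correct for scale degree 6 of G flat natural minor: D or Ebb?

Each scale degree takes a distinct letter name. Degree 6 of a scale on G must use the letter E.
Ebb and D are enharmonically the same pitch, but only Ebb uses the letter E, so it is the correct spelling here.

Ebb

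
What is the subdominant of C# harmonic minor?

F#

Degree 4 takes the letter 3 steps above C, which is F.
In harmonic minor, degree 4 sits 5 semitones above the tonic. C# + 5 semitones is pitch class 6, spelled on F as F#.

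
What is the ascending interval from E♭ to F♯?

The letter names run E→F, a span of 1 letter step, so the interval is some kind of second.
Eb to F# is 3 semitones. A major second is 2, so 3 makes it augmented.

augmented second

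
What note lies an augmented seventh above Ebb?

D

A seventh above E lands on the letter D.
An augmented seventh spans 12 semitones, so Ebb moves to pitch class 2. On the letter D that is D.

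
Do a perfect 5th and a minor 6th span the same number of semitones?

A perfect fifth spans 7 semitones; a minor sixth spans 8.
The spans differ, so they are not enharmonic equivalents.

No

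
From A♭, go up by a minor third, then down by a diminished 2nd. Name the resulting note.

B

A minor third up from Ab is Cb (letter C, 3 semitones up).
A diminished second down from Cb is B (letter B, 0 semitones down).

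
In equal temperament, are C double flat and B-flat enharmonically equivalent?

Cbb is pitch class 10; Bb is pitch class 10.
All spellings map to pitch class 10, so they are enharmonically equivalent.

Yes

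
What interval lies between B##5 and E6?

Counting letters B–C–D–E gives a fourth.
B##→E = 3 semitones, 2 narrower than the perfect fourth (5), so doubly diminished.

doubly diminished fourth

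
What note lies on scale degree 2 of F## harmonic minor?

G##

Degree 2 takes the letter 1 step above F, which is G.
In harmonic minor, degree 2 sits 2 semitones above the tonic. F## + 2 semitones is pitch class 9, spelled on G as G##.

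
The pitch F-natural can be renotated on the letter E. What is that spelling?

F is pitch class 5. The letter E alone is pitch class 4.
To reach pitch class 5 from E requires an offset of +1 semitone, i.e. sharp: E#.

E#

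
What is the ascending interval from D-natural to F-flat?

diminished third

Counting letters D–E–F gives a third.
D→Fb = 2 semitones, 2 narrower than the major third (4), so diminished.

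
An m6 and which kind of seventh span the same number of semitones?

doubly diminished

A minor sixth spans 8 semitones.
A seventh spanning 8 semitones is doubly diminished (the major seventh is 11).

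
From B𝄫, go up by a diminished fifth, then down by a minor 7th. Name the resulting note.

Gbb

A diminished fifth up from Bbb is Fbb (letter F, 6 semitones up).
A minor seventh down from Fbb is Gbb (letter G, 10 semitones down).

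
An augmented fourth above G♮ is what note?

C#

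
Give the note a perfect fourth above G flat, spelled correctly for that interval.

Cb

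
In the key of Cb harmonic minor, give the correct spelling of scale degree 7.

The Cb harmonic minor scale runs Cb Db Ebb Fb Gb Abb Bb.
Degree 7 is Bb.

Bb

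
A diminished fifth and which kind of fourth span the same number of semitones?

augmented

A diminished fifth spans 6 semitones.
A fourth spanning 6 semitones is augmented (the perfect fourth is 5).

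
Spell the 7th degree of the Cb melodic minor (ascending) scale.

Bb

Degree 7 takes the letter 6 steps above C, which is B.
In melodic minor (ascending), degree 7 sits 11 semitones above the tonic. Cb + 11 semitones is pitch class 10, spelled on B as Bb.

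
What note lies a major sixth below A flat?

Cb

A down a major sixth is C, so the target letter is C.
From Ab, a major sixth is 9 semitones down: Cb.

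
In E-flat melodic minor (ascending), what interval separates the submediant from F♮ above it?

perfect fourth

The submediant of Eb melodic minor (ascending) is C.
C up to F: letters C→F make it a fourth; 5 semitones makes it perfect.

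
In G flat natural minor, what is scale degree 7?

Fb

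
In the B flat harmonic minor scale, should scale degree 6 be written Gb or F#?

Gb

Each scale degree takes a distinct letter name. Degree 6 of a scale on B must use the letter G.
Gb and F# are enharmonically the same pitch, but only Gb uses the letter G, so it is the correct spelling here.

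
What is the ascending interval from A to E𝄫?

doubly diminished fifth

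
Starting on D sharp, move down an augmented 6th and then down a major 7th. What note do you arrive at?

An augmented sixth down from D# is F (letter F, 10 semitones down).
A major seventh down from F is Gb (letter G, 11 semitones down).

Gb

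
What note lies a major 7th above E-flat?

A seventh above E lands on the letter D.
A major seventh spans 11 semitones, so Eb moves to pitch class 2. On the letter D that is D.

D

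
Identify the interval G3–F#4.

The letter names run G→F, a span of 6 letter steps, so the interval is some kind of seventh.
G to F# is 11 semitones. A major seventh is 11, so 11 makes it major.

major seventh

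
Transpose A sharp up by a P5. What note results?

A fifth above A lands on the letter E.
A perfect fifth spans 7 semitones, so A# moves to pitch class 5. On the letter E that is E#.

E#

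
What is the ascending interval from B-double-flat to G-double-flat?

minor sixth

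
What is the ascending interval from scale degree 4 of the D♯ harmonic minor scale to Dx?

Scale degree 4 of D# harmonic minor is G#.
G# up to D##: letters G→D make it a fifth; 8 semitones makes it augmented.

augmented fifth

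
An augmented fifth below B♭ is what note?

Ebb

B down a perfect fifth is E, so the target letter is E.
From Bb, an augmented fifth is 8 semitones down: Ebb.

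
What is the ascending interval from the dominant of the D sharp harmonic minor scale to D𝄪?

The dominant of D# harmonic minor is A#.
A# up to D##: letters A→D make it a fourth; 6 semitones makes it augmented.

augmented fourth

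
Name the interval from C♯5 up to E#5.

major third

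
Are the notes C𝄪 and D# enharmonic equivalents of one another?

No

Two spellings are enharmonically equivalent only if they share a pitch class.
Here C## → 2, D# → 3; 2 ≠ 3, so they are not.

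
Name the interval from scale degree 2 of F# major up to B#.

Scale degree 2 of F# major is G#.
G# up to B#: letters G→B make it a third; 4 semitones makes it major.

major third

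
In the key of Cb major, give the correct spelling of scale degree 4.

Degree 4 takes the letter 3 steps above C, which is F.
In major, degree 4 sits 5 semitones above the tonic. Cb + 5 semitones is pitch class 4, spelled on F as Fb.

Fb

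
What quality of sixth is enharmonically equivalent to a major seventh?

doubly augmented

A major seventh spans 11 semitones.
A sixth spanning 11 semitones is doubly augmented (the major sixth is 9).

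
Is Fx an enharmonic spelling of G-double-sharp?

F## is pitch class 7; G## is pitch class 9.
The pitch classes differ (7 vs. 9), so they are not enharmonic equivalents.

No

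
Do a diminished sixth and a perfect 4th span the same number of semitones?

A diminished sixth spans 7 semitones; a perfect fourth spans 5.
The spans differ, so they are not enharmonic equivalents.

No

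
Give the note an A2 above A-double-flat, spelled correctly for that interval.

A up a major second is B, so the target letter is B.
From Abb, an augmented second is 3 semitones up: Bb.

Bb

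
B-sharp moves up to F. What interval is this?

Counting letters B–C–D–E–F gives a fifth.
B#→F = 5 semitones, 2 narrower than the perfect fifth (7), so doubly diminished.

doubly diminished fifth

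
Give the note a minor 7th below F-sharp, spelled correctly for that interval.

G#

F down a major seventh is Gb, so the target letter is G.
From F#, a minor seventh is 10 semitones down: G#.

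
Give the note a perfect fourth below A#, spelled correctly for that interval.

A down a perfect fourth is E, so the target letter is E.
From A#, a perfect fourth is 5 semitones down: E#.

E#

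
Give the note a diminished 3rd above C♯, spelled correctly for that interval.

Eb

C up a major third is E, so the target letter is E.
From C#, a diminished third is 2 semitones up: Eb.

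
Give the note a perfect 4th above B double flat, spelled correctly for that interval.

Ebb

A fourth above B lands on the letter E.
A perfect fourth spans 5 semitones, so Bbb moves to pitch class 2. On the letter E that is Ebb.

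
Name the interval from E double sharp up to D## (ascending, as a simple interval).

The letter names run E→D, a span of 6 letter steps, so the interval is some kind of seventh.
E## to D## is 10 semitones. A major seventh is 11, so 10 makes it minor.

minor seventh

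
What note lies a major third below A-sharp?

A third below A lands on the letter F.
A major third spans 4 semitones, so A# moves to pitch class 6. On the letter F that is F#.

F#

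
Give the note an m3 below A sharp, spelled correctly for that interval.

F##

A third below A lands on the letter F.
A minor third spans 3 semitones, so A# moves to pitch class 7. On the letter F that is F##.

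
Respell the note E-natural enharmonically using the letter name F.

Plain F sits 1 semitone above E, so on the letter F the same pitch needs a flat: Fb.

Fb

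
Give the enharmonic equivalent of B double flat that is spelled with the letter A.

A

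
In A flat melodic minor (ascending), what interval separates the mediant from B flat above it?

major seventh

The mediant of Ab melodic minor (ascending) is Cb.
Cb up to Bb: letters C→B make it a seventh; 11 semitones makes it major.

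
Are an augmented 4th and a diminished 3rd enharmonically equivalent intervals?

An augmented fourth spans 6 semitones; a diminished third spans 2.
The spans differ, so they are not enharmonic equivalents.

No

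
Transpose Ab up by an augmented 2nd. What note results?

B

A up a major second is B, so the target letter is B.
From Ab, an augmented second is 3 semitones up: B.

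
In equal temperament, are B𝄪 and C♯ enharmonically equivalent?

B## = pitch class 1 and C# = pitch class 1 — the same pitch class, so they are enharmonic equivalents.

Yes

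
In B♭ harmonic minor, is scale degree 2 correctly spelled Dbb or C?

Each scale degree takes a distinct letter name. Degree 2 of a scale on B must use the letter C.
C and Dbb are enharmonically the same pitch, but only C uses the letter C, so it is the correct spelling here.

C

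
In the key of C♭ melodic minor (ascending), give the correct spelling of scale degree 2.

Degree 2 takes the letter 1 step above C, which is D.
In melodic minor (ascending), degree 2 sits 2 semitones above the tonic. Cb + 2 semitones is pitch class 1, spelled on D as Db.

Db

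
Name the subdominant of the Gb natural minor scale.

Degree 4 takes the letter 3 steps above G, which is C.
In natural minor, degree 4 sits 5 semitones above the tonic. Gb + 5 semitones is pitch class 11, spelled on C as Cb.

Cb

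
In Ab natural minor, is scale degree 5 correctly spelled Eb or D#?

Each scale degree takes a distinct letter name. Degree 5 of a scale on A must use the letter E.
Eb and D# are enharmonically the same pitch, but only Eb uses the letter E, so it is the correct spelling here.

Eb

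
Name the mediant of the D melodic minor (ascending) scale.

F

Degree 3 takes the letter 2 steps above D, which is F.
In melodic minor (ascending), degree 3 sits 3 semitones above the tonic. D + 3 semitones is pitch class 5, spelled on F as F.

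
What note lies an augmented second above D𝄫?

Eb

D up a major second is E, so the target letter is E.
From Dbb, an augmented second is 3 semitones up: Eb.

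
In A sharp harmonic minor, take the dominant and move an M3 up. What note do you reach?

The dominant of A# harmonic minor is E#.
A major third (4 semitones) above E# lands on the letter G, giving G##.

G##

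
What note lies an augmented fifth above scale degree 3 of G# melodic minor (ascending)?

F##

Scale degree 3 of G# melodic minor (ascending) is B.
An augmented fifth (8 semitones) above B lands on the letter F, giving F##.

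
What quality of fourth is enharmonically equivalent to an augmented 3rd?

perfect

An augmented third spans 5 semitones.
A fourth spanning 5 semitones is perfect (the perfect fourth is 5).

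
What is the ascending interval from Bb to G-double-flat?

diminished sixth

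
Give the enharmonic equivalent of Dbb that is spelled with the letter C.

C

Dbb is pitch class 0. The letter C alone is pitch class 0.
Pitch class 0 on C needs no accidental: C.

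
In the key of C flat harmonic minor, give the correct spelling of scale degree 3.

Degree 3 takes the letter 2 steps above C, which is E.
In harmonic minor, degree 3 sits 3 semitones above the tonic. Cb + 3 semitones is pitch class 2, spelled on E as Ebb.

Ebb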